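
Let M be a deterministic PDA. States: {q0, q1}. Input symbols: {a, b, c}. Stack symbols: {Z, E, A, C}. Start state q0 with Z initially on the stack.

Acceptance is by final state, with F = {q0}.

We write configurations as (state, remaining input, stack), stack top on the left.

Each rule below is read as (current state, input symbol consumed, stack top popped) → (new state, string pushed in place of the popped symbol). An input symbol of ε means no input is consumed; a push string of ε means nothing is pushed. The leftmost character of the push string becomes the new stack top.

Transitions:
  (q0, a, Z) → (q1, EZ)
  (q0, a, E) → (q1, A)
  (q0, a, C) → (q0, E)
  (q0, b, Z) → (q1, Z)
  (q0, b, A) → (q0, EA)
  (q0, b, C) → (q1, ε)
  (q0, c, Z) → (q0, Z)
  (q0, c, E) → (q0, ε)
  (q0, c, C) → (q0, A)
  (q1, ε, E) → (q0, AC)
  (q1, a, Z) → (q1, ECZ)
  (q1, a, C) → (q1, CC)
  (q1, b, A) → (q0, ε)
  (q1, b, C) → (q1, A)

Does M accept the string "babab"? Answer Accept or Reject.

(q0, babab, Z)
  read b, top Z: go to q1, push Z → (q1, abab, Z)
  read a, top Z: go to q1, push ECZ → (q1, bab, ECZ)
  ε-move, top E: go to q0, push AC → (q0, bab, ACCZ)
  read b, top A: go to q0, push EA → (q0, ab, EACCZ)
  read a, top E: go to q1, push A → (q1, b, AACCZ)
  read b, top A: go to q0, push ε → (q0, ε, ACCZ)
All input consumed; state q0 ∈ F.

Accept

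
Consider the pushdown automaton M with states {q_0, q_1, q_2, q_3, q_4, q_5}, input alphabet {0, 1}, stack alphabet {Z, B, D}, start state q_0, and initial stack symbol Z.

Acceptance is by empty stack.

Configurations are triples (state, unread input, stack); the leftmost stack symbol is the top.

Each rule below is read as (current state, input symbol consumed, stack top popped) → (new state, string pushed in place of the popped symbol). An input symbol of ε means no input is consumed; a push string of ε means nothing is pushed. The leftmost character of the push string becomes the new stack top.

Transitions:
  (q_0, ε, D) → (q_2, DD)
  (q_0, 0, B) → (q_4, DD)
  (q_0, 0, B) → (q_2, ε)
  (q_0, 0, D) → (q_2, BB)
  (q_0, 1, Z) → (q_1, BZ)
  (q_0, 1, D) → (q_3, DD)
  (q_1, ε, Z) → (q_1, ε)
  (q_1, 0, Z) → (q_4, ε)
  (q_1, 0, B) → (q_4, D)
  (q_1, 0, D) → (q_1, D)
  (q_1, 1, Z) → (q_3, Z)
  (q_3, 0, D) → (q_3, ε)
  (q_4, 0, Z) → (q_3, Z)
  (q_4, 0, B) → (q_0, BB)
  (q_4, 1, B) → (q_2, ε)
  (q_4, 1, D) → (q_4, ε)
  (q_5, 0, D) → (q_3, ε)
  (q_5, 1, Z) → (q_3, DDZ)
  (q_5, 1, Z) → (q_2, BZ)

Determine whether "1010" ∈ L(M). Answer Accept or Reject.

No computation consumes all input and empties the stack.

Reject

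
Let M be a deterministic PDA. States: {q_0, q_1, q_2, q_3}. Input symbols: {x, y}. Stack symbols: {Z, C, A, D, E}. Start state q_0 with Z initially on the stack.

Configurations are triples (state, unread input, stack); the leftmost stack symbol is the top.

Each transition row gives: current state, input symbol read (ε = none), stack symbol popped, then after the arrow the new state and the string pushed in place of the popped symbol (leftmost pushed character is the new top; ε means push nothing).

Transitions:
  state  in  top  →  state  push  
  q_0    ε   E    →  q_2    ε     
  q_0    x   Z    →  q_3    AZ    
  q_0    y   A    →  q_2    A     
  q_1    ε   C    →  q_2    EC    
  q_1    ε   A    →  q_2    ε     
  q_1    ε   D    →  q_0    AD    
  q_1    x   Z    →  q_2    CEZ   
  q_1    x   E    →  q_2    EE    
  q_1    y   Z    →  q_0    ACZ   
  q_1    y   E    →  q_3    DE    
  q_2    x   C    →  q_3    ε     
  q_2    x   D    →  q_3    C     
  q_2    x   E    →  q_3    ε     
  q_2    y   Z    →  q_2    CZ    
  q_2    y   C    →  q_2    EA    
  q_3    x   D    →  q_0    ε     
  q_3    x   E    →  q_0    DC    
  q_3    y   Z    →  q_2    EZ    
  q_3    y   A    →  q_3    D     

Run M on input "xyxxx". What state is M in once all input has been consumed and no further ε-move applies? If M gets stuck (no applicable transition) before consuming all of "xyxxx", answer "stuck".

(q_0, xyxxx, Z) ⊢ (q_3, yxxx, AZ) ⊢ (q_3, xxx, DZ) ⊢ (q_0, xx, Z) ⊢ (q_3, x, AZ)
No transition for (q_3, x, top A); M blocks with input x remaining.

stuck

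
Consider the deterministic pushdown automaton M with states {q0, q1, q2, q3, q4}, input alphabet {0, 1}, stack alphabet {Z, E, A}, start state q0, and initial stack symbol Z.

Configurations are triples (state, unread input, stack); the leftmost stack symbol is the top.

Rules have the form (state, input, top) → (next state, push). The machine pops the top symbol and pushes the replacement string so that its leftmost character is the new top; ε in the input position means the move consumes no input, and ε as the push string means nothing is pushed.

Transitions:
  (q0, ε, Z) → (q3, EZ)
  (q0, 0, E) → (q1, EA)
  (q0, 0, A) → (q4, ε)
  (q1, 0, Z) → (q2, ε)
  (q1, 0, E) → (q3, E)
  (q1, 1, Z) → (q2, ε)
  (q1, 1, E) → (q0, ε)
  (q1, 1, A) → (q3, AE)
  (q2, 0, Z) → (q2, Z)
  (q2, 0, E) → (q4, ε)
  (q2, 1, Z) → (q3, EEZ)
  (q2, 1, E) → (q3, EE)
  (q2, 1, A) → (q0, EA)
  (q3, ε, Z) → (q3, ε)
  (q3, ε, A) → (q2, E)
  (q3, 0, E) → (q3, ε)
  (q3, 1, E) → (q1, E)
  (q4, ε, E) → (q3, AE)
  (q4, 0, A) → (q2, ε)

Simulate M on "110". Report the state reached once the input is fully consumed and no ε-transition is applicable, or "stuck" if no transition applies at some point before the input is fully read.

q3

(q0, 110, Z)
  ε-move, top Z: go to q3, push EZ → (q3, 110, EZ)
  read 1, top E: go to q1, push E → (q1, 10, EZ)
  read 1, top E: go to q0, push ε → (q0, 0, Z)
  ε-move, top Z: go to q3, push EZ → (q3, 0, EZ)
  read 0, top E: go to q3, push ε → (q3, ε, Z)
  ε-move, top Z: go to q3, push ε → (q3, ε, ε)
All input consumed; M is in state q3.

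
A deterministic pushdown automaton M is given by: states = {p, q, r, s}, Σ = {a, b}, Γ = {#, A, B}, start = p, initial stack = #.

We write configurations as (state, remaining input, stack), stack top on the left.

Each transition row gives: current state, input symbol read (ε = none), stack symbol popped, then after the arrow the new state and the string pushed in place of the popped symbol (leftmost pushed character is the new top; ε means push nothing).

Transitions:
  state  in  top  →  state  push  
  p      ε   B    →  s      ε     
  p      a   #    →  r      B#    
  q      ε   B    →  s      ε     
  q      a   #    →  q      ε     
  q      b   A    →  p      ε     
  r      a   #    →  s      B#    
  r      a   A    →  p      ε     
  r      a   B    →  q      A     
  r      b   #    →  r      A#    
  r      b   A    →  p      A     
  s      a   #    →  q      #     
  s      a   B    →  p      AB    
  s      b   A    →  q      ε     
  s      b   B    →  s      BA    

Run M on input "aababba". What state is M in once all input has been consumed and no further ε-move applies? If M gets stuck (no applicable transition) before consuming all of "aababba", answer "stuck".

(p, aababba, #)
  read a, top #: go to r, push B# → (r, ababba, B#)
  read a, top B: go to q, push A → (q, babba, A#)
  read b, top A: go to p, push ε → (p, abba, #)
  read a, top #: go to r, push B# → (r, bba, B#)
No transition for (r, b, top B); M blocks with input bba remaining.

stuck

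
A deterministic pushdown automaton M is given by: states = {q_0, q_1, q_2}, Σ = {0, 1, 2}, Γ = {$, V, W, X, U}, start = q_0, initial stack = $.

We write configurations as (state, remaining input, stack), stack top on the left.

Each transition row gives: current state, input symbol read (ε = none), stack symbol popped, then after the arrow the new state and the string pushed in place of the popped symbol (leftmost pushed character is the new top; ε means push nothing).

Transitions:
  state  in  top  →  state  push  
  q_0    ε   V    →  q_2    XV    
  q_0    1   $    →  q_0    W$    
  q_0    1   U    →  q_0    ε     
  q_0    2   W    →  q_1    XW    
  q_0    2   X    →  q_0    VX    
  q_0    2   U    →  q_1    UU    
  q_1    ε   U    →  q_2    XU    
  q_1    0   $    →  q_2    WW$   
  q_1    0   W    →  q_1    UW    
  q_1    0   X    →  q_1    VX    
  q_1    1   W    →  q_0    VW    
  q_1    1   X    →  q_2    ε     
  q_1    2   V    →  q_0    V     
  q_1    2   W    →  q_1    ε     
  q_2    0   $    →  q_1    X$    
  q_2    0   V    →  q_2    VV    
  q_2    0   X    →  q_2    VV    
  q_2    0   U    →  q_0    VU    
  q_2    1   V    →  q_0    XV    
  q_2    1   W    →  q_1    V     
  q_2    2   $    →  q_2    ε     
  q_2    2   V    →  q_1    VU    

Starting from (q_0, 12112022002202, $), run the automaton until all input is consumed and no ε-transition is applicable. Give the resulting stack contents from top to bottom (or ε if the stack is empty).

(q_0, 12112022002202, $)
  read 1, top $: go to q_0, push W$ → (q_0, 2112022002202, W$)
  read 2, top W: go to q_1, push XW → (q_1, 112022002202, XW$)
  read 1, top X: go to q_2, push ε → (q_2, 12022002202, W$)
  read 1, top W: go to q_1, push V → (q_1, 2022002202, V$)
  read 2, top V: go to q_0, push V → (q_0, 022002202, V$)
  ε-move, top V: go to q_2, push XV → (q_2, 022002202, XV$)
  read 0, top X: go to q_2, push VV → (q_2, 22002202, VVV$)
  read 2, top V: go to q_1, push VU → (q_1, 2002202, VUVV$)
  read 2, top V: go to q_0, push V → (q_0, 002202, VUVV$)
  ε-move, top V: go to q_2, push XV → (q_2, 002202, XVUVV$)
  read 0, top X: go to q_2, push VV → (q_2, 02202, VVVUVV$)
  read 0, top V: go to q_2, push VV → (q_2, 2202, VVVVUVV$)
  read 2, top V: go to q_1, push VU → (q_1, 202, VUVVVUVV$)
  read 2, top V: go to q_0, push V → (q_0, 02, VUVVVUVV$)
  ε-move, top V: go to q_2, push XV → (q_2, 02, XVUVVVUVV$)
  read 0, top X: go to q_2, push VV → (q_2, 2, VVVUVVVUVV$)
  read 2, top V: go to q_1, push VU → (q_1, ε, VUVVUVVVUVV$)
All input consumed in state q_1 with stack VUVVUVVVUVV$.

VUVVUVVVUVV$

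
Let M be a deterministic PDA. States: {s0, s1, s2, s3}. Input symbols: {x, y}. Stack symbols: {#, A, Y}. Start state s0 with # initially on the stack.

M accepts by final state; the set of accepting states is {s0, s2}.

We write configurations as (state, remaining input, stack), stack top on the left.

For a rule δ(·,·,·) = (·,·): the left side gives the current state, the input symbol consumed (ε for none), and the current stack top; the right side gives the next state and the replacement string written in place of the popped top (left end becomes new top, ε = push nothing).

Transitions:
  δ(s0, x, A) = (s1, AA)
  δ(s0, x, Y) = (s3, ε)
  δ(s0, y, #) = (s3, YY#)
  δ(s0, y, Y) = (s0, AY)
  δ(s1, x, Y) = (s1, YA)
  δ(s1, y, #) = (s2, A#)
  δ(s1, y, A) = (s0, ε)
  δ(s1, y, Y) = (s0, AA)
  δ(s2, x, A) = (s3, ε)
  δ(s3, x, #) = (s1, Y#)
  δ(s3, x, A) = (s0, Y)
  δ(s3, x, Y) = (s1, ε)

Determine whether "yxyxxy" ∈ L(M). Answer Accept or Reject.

Reject

(s0, yxyxxy, #)
  read y, top #: go to s3, push YY# → (s3, xyxxy, YY#)
  read x, top Y: go to s1, push ε → (s1, yxxy, Y#)
  read y, top Y: go to s0, push AA → (s0, xxy, AA#)
  read x, top A: go to s1, push AA → (s1, xy, AAA#)
No transition applies at (s1, xy, AAA#); input not fully consumed.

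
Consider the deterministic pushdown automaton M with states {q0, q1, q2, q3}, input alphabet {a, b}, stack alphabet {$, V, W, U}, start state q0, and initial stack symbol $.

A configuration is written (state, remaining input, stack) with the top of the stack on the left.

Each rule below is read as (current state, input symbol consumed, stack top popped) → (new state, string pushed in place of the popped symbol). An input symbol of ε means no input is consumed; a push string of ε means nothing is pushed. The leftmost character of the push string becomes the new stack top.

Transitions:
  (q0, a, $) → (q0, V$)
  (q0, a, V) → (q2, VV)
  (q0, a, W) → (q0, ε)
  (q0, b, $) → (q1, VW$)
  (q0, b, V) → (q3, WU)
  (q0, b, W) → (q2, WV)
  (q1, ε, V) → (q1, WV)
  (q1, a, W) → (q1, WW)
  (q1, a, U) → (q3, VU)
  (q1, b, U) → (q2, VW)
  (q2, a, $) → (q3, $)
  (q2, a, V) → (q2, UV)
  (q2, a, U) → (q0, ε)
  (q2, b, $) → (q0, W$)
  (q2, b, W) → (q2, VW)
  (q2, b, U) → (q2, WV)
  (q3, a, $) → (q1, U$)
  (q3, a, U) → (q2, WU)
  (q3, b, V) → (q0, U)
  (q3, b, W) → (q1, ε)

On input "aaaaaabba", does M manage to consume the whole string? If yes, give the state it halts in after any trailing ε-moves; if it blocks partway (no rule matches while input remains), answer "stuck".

(q0, aaaaaabba, $) ⊢ (q0, aaaaabba, V$) ⊢ (q2, aaaabba, VV$) ⊢ (q2, aaabba, UVV$) ⊢ (q0, aabba, VV$) ⊢ (q2, abba, VVV$) ⊢ (q2, bba, UVVV$) ⊢ (q2, ba, WVVVV$) ⊢ (q2, a, VWVVVV$) ⊢ (q2, ε, UVWVVVV$)
All input consumed; M is in state q2.

q2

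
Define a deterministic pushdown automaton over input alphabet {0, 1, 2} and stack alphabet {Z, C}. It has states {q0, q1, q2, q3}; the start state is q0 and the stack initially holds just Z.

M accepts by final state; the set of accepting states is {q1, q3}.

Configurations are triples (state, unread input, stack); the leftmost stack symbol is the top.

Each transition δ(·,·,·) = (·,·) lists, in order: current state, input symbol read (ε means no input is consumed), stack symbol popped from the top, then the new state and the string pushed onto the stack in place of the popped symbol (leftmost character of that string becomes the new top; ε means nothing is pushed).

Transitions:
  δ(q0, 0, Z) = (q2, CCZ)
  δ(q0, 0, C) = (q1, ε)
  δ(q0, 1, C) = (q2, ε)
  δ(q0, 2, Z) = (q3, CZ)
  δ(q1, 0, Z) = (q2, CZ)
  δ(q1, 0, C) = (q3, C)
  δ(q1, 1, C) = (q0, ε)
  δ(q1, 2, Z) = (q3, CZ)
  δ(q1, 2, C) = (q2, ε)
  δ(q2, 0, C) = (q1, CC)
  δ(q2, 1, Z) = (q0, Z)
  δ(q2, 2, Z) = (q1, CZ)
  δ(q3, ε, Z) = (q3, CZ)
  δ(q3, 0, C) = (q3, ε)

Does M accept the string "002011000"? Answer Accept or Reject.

(q0, 002011000, Z) ⊢ (q2, 02011000, CCZ) ⊢ (q1, 2011000, CCCZ) ⊢ (q2, 011000, CCZ) ⊢ (q1, 11000, CCCZ) ⊢ (q0, 1000, CCZ) ⊢ (q2, 000, CZ) ⊢ (q1, 00, CCZ) ⊢ (q3, 0, CCZ) ⊢ (q3, ε, CZ)
All input consumed; state q3 ∈ F.

Accept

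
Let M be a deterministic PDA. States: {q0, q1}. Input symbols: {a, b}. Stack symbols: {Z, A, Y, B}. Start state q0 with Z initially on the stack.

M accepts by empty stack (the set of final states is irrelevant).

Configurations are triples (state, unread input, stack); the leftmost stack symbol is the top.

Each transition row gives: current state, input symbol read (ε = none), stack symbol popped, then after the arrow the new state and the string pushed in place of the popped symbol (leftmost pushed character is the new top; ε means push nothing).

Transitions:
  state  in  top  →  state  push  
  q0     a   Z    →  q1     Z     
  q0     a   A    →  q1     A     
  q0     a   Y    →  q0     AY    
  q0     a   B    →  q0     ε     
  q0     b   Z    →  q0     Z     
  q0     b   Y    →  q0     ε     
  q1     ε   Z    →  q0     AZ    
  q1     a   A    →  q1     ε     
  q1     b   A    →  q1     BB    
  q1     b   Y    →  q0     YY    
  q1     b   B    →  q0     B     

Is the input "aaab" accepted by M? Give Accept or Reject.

Reject

(q0, aaab, Z)
  read a, top Z: go to q1, push Z → (q1, aab, Z)
  ε-move, top Z: go to q0, push AZ → (q0, aab, AZ)
  read a, top A: go to q1, push A → (q1, ab, AZ)
  read a, top A: go to q1, push ε → (q1, b, Z)
  ε-move, top Z: go to q0, push AZ → (q0, b, AZ)
No transition applies at (q0, b, AZ); input not fully consumed.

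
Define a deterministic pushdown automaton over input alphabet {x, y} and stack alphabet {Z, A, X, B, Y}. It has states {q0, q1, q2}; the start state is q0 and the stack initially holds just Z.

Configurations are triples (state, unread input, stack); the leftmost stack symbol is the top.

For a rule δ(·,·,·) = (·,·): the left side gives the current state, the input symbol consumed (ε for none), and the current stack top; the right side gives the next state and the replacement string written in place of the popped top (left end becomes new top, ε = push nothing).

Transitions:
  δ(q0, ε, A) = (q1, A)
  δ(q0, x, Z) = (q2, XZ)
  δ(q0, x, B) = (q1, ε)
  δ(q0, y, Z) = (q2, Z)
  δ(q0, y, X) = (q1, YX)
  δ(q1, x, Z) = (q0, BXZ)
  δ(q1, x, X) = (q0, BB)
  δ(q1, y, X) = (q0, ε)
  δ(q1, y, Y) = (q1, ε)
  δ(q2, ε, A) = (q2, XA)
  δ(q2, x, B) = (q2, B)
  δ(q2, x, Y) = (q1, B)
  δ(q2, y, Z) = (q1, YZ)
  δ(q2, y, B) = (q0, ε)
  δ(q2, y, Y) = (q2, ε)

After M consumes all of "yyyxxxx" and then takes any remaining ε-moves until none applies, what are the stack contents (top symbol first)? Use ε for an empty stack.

BZ

(q0, yyyxxxx, Z)
  read y, top Z: go to q2, push Z → (q2, yyxxxx, Z)
  read y, top Z: go to q1, push YZ → (q1, yxxxx, YZ)
  read y, top Y: go to q1, push ε → (q1, xxxx, Z)
  read x, top Z: go to q0, push BXZ → (q0, xxx, BXZ)
  read x, top B: go to q1, push ε → (q1, xx, XZ)
  read x, top X: go to q0, push BB → (q0, x, BBZ)
  read x, top B: go to q1, push ε → (q1, ε, BZ)
All input consumed in state q1 with stack BZ.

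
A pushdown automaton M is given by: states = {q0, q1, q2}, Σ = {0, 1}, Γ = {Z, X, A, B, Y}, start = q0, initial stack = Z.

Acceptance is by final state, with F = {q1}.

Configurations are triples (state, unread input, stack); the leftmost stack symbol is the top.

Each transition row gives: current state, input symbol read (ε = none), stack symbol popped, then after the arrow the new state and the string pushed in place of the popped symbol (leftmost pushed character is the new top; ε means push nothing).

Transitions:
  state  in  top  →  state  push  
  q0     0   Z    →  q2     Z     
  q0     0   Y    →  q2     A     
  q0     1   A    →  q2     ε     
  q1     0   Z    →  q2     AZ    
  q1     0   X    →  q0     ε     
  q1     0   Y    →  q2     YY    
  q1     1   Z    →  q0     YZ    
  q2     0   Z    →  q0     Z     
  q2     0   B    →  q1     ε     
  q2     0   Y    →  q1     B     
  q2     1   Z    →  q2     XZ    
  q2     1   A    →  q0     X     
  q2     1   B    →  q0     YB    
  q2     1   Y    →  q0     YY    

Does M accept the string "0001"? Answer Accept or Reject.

Reject

No computation consumes all input and reaches a final state.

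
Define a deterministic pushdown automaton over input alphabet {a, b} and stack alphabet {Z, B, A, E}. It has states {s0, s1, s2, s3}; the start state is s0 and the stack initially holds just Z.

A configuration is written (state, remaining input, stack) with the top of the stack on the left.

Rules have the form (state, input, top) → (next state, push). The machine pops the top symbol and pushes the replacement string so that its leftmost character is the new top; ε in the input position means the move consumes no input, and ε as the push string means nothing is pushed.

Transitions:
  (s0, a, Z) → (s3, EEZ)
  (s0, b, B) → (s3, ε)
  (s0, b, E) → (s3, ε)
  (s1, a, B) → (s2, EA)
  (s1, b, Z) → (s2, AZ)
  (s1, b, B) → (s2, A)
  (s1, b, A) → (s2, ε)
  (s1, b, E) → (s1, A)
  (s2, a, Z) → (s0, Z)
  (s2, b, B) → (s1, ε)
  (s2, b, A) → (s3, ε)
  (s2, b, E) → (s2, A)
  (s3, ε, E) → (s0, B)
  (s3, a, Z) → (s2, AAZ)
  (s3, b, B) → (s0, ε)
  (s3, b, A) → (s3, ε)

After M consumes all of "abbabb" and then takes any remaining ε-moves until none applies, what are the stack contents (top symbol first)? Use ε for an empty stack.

(s0, abbabb, Z)
  read a, top Z: go to s3, push EEZ → (s3, bbabb, EEZ)
  ε-move, top E: go to s0, push B → (s0, bbabb, BEZ)
  read b, top B: go to s3, push ε → (s3, babb, EZ)
  ε-move, top E: go to s0, push B → (s0, babb, BZ)
  read b, top B: go to s3, push ε → (s3, abb, Z)
  read a, top Z: go to s2, push AAZ → (s2, bb, AAZ)
  read b, top A: go to s3, push ε → (s3, b, AZ)
  read b, top A: go to s3, push ε → (s3, ε, Z)
All input consumed in state s3 with stack Z.

Z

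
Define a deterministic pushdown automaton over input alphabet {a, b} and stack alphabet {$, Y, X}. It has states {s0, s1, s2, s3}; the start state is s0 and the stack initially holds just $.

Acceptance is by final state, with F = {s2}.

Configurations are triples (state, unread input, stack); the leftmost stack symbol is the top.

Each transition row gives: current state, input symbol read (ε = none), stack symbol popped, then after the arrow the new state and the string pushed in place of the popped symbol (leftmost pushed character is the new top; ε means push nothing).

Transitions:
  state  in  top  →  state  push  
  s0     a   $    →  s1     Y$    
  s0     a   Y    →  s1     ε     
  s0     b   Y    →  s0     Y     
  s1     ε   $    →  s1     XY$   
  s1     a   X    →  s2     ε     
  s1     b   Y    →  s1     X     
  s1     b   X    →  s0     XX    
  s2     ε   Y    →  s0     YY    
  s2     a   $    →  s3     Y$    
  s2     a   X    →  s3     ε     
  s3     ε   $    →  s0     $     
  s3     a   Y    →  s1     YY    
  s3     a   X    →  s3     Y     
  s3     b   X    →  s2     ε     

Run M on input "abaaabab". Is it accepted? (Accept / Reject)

Reject

(s0, abaaabab, $)
  read a, top $: go to s1, push Y$ → (s1, baaabab, Y$)
  read b, top Y: go to s1, push X → (s1, aaabab, X$)
  read a, top X: go to s2, push ε → (s2, aabab, $)
  read a, top $: go to s3, push Y$ → (s3, abab, Y$)
  read a, top Y: go to s1, push YY → (s1, bab, YY$)
  read b, top Y: go to s1, push X → (s1, ab, XY$)
  read a, top X: go to s2, push ε → (s2, b, Y$)
  ε-move, top Y: go to s0, push YY → (s0, b, YY$)
  read b, top Y: go to s0, push Y → (s0, ε, YY$)
All input consumed; state s0 ∉ F and no further ε-move applies.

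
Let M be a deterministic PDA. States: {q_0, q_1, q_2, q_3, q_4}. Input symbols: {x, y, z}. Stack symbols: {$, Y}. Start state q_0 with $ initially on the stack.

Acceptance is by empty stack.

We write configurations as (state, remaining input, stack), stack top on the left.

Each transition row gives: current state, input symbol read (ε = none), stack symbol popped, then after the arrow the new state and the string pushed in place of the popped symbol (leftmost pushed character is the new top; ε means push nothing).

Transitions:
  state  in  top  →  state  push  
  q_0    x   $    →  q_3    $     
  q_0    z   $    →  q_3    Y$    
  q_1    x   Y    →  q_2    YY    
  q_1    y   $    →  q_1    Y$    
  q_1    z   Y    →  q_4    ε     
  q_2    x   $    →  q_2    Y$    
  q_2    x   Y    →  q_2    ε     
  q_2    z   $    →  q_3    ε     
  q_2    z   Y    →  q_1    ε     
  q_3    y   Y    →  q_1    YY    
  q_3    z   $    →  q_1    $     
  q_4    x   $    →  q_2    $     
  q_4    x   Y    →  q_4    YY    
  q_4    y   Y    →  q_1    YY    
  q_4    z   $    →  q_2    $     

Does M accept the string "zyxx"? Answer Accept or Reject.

(q_0, zyxx, $)
  read z, top $: go to q_3, push Y$ → (q_3, yxx, Y$)
  read y, top Y: go to q_1, push YY → (q_1, xx, YY$)
  read x, top Y: go to q_2, push YY → (q_2, x, YYY$)
  read x, top Y: go to q_2, push ε → (q_2, ε, YY$)
All input consumed; stack is YY$, not empty, and no further ε-move applies.

Reject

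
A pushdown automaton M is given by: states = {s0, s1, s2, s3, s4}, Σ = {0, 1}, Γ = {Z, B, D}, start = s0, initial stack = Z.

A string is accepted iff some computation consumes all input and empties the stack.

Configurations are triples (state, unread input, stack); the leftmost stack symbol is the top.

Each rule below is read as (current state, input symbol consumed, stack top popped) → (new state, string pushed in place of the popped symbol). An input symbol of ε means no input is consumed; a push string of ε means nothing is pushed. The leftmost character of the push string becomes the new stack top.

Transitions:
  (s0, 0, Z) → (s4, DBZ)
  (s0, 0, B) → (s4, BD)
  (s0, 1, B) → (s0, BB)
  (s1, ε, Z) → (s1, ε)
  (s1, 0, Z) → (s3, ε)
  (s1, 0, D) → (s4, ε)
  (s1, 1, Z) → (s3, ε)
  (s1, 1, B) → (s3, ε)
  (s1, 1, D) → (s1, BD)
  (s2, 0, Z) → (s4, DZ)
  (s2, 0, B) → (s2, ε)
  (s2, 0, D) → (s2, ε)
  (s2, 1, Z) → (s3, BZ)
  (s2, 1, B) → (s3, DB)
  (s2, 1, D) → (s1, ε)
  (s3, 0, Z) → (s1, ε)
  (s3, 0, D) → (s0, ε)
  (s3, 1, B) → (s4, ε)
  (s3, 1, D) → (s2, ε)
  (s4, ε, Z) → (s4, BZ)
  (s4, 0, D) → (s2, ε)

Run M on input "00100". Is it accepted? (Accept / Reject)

Reject

No computation consumes all input and empties the stack.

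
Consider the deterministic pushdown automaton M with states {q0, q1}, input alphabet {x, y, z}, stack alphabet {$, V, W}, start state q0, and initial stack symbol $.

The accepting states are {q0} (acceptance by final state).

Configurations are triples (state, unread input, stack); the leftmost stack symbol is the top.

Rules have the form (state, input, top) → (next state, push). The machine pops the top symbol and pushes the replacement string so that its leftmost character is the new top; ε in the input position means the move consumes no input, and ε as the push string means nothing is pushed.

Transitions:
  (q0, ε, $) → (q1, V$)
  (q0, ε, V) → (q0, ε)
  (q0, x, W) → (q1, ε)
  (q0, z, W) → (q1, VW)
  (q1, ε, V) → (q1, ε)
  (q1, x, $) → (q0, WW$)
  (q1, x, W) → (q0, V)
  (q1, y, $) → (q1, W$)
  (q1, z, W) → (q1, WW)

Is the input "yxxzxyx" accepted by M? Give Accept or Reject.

Reject

(q0, yxxzxyx, $)
  ε-move, top $: go to q1, push V$ → (q1, yxxzxyx, V$)
  ε-move, top V: go to q1, push ε → (q1, yxxzxyx, $)
  read y, top $: go to q1, push W$ → (q1, xxzxyx, W$)
  read x, top W: go to q0, push V → (q0, xzxyx, V$)
  ε-move, top V: go to q0, push ε → (q0, xzxyx, $)
  ε-move, top $: go to q1, push V$ → (q1, xzxyx, V$)
  ε-move, top V: go to q1, push ε → (q1, xzxyx, $)
  read x, top $: go to q0, push WW$ → (q0, zxyx, WW$)
  read z, top W: go to q1, push VW → (q1, xyx, VWW$)
  ε-move, top V: go to q1, push ε → (q1, xyx, WW$)
  read x, top W: go to q0, push V → (q0, yx, VW$)
  ε-move, top V: go to q0, push ε → (q0, yx, W$)
No transition applies at (q0, yx, W$); input not fully consumed.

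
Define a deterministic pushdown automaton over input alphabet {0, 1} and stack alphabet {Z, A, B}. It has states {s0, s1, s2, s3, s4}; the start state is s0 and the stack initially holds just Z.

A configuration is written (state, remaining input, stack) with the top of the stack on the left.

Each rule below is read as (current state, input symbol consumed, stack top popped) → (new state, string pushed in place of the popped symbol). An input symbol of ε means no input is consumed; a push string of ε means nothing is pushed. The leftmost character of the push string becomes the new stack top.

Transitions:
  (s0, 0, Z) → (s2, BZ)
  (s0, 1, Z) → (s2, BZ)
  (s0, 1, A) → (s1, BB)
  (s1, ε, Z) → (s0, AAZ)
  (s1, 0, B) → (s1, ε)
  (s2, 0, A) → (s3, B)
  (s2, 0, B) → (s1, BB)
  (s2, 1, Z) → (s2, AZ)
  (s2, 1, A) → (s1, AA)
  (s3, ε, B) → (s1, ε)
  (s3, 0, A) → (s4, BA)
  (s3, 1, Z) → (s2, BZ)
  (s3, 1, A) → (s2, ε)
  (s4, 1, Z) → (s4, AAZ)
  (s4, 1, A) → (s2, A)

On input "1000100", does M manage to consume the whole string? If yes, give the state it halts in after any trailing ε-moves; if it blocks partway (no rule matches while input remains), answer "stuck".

s1

(s0, 1000100, Z)
  read 1, top Z: go to s2, push BZ → (s2, 000100, BZ)
  read 0, top B: go to s1, push BB → (s1, 00100, BBZ)
  read 0, top B: go to s1, push ε → (s1, 0100, BZ)
  read 0, top B: go to s1, push ε → (s1, 100, Z)
  ε-move, top Z: go to s0, push AAZ → (s0, 100, AAZ)
  read 1, top A: go to s1, push BB → (s1, 00, BBAZ)
  read 0, top B: go to s1, push ε → (s1, 0, BAZ)
  read 0, top B: go to s1, push ε → (s1, ε, AZ)
All input consumed; M is in state s1.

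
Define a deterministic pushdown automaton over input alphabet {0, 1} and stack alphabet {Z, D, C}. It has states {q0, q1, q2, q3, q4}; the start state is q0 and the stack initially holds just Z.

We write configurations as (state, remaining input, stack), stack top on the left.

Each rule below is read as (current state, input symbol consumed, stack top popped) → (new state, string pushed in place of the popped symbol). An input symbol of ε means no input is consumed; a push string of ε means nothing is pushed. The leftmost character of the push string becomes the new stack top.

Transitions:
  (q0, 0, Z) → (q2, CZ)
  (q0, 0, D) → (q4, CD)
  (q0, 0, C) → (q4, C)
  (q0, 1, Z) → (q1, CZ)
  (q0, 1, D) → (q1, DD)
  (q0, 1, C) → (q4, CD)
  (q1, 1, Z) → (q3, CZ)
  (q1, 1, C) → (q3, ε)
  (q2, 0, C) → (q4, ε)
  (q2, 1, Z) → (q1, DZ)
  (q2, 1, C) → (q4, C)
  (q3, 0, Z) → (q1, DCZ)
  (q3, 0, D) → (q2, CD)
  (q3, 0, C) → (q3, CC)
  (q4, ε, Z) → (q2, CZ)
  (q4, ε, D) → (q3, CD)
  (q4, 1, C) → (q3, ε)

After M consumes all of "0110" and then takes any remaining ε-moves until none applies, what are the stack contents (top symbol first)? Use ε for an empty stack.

(q0, 0110, Z)
  read 0, top Z: go to q2, push CZ → (q2, 110, CZ)
  read 1, top C: go to q4, push C → (q4, 10, CZ)
  read 1, top C: go to q3, push ε → (q3, 0, Z)
  read 0, top Z: go to q1, push DCZ → (q1, ε, DCZ)
All input consumed in state q1 with stack DCZ.

DCZ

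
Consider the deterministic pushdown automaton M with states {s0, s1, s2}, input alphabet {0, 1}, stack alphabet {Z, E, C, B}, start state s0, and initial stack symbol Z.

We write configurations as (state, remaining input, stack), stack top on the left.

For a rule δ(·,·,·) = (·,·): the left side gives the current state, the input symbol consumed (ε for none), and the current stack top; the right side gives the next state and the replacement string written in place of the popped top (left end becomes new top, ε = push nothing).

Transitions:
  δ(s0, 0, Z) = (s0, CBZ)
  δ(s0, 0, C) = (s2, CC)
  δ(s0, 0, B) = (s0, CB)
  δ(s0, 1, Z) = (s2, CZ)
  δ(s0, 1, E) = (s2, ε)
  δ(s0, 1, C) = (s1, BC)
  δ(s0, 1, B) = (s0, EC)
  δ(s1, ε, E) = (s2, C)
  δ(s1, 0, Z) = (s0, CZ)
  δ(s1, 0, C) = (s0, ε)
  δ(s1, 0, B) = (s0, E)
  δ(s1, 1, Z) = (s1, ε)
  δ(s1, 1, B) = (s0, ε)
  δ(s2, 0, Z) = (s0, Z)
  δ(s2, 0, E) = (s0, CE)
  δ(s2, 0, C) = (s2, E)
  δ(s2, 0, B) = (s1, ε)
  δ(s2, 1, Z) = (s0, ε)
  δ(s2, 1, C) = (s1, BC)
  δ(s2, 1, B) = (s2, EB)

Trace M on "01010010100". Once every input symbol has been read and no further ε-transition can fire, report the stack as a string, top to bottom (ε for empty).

CEEBZ

(s0, 01010010100, Z)
  read 0, top Z: go to s0, push CBZ → (s0, 1010010100, CBZ)
  read 1, top C: go to s1, push BC → (s1, 010010100, BCBZ)
  read 0, top B: go to s0, push E → (s0, 10010100, ECBZ)
  read 1, top E: go to s2, push ε → (s2, 0010100, CBZ)
  read 0, top C: go to s2, push E → (s2, 010100, EBZ)
  read 0, top E: go to s0, push CE → (s0, 10100, CEBZ)
  read 1, top C: go to s1, push BC → (s1, 0100, BCEBZ)
  read 0, top B: go to s0, push E → (s0, 100, ECEBZ)
  read 1, top E: go to s2, push ε → (s2, 00, CEBZ)
  read 0, top C: go to s2, push E → (s2, 0, EEBZ)
  read 0, top E: go to s0, push CE → (s0, ε, CEEBZ)
All input consumed in state s0 with stack CEEBZ.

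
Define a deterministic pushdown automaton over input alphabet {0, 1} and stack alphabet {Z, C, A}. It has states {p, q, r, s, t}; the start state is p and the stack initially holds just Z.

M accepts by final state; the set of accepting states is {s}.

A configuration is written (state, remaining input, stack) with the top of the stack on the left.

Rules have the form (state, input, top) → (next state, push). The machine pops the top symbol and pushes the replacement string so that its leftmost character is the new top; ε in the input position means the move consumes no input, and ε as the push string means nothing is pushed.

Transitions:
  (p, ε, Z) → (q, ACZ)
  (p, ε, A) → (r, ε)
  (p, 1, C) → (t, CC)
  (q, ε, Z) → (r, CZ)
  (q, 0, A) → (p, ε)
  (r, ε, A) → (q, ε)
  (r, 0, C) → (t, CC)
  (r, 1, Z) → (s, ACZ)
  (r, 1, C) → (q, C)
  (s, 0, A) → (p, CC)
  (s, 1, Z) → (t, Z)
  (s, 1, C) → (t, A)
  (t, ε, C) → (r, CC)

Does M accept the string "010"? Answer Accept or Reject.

(p, 010, Z) ⊢ (q, 010, ACZ) ⊢ (p, 10, CZ) ⊢ (t, 0, CCZ) ⊢ (r, 0, CCCZ) ⊢ (t, ε, CCCCZ) ⊢ (r, ε, CCCCCZ)
All input consumed; state r ∉ F and no further ε-move applies.

Reject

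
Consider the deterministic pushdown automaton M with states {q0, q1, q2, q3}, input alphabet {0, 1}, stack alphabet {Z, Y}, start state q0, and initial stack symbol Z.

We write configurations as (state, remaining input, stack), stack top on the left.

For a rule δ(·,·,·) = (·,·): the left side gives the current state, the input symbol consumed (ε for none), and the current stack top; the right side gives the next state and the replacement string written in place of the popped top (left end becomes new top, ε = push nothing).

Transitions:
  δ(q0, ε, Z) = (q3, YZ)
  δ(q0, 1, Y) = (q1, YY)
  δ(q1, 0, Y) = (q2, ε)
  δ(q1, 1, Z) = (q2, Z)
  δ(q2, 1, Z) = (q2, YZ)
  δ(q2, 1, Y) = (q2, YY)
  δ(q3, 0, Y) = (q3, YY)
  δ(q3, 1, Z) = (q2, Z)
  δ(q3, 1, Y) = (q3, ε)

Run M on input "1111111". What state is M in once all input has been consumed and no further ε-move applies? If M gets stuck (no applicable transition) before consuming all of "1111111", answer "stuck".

q2

(q0, 1111111, Z)
  ε-move, top Z: go to q3, push YZ → (q3, 1111111, YZ)
  read 1, top Y: go to q3, push ε → (q3, 111111, Z)
  read 1, top Z: go to q2, push Z → (q2, 11111, Z)
  read 1, top Z: go to q2, push YZ → (q2, 1111, YZ)
  read 1, top Y: go to q2, push YY → (q2, 111, YYZ)
  read 1, top Y: go to q2, push YY → (q2, 11, YYYZ)
  read 1, top Y: go to q2, push YY → (q2, 1, YYYYZ)
  read 1, top Y: go to q2, push YY → (q2, ε, YYYYYZ)
All input consumed; M is in state q2.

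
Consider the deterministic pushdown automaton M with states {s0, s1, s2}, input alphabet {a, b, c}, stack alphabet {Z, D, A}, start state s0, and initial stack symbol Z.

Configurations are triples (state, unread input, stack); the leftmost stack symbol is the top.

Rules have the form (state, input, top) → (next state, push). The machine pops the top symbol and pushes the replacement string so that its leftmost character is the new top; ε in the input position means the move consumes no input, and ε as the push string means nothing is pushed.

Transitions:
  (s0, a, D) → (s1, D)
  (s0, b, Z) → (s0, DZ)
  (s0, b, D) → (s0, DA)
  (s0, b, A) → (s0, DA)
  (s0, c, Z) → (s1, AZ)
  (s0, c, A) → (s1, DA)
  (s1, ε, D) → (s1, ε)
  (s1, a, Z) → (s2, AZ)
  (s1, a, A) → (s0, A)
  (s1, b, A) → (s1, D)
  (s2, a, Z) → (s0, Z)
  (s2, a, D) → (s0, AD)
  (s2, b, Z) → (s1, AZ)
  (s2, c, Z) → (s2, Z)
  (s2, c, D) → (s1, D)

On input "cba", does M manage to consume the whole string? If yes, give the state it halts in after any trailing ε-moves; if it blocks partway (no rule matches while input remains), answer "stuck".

(s0, cba, Z)
  read c, top Z: go to s1, push AZ → (s1, ba, AZ)
  read b, top A: go to s1, push D → (s1, a, DZ)
  ε-move, top D: go to s1, push ε → (s1, a, Z)
  read a, top Z: go to s2, push AZ → (s2, ε, AZ)
All input consumed; M is in state s2.

s2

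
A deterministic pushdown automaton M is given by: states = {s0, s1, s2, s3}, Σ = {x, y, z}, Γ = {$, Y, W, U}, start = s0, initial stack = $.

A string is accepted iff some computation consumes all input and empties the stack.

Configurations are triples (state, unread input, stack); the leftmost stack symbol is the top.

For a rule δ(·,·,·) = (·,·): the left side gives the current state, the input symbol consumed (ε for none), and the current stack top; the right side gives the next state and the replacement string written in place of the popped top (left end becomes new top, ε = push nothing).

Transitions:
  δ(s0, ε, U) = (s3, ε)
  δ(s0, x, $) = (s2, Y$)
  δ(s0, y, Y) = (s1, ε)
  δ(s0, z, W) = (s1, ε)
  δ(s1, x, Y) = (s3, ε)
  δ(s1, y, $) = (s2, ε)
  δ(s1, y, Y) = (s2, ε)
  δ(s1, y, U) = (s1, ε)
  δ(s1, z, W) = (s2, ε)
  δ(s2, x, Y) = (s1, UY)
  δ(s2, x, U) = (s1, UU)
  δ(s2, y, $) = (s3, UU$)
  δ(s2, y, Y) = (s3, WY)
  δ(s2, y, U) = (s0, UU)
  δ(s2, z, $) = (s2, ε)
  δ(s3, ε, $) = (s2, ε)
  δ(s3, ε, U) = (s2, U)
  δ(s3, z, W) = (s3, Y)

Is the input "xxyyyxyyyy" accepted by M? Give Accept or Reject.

(s0, xxyyyxyyyy, $)
  read x, top $: go to s2, push Y$ → (s2, xyyyxyyyy, Y$)
  read x, top Y: go to s1, push UY → (s1, yyyxyyyy, UY$)
  read y, top U: go to s1, push ε → (s1, yyxyyyy, Y$)
  read y, top Y: go to s2, push ε → (s2, yxyyyy, $)
  read y, top $: go to s3, push UU$ → (s3, xyyyy, UU$)
  ε-move, top U: go to s2, push U → (s2, xyyyy, UU$)
  read x, top U: go to s1, push UU → (s1, yyyy, UUU$)
  read y, top U: go to s1, push ε → (s1, yyy, UU$)
  read y, top U: go to s1, push ε → (s1, yy, U$)
  read y, top U: go to s1, push ε → (s1, y, $)
  read y, top $: go to s2, push ε → (s2, ε, ε)
All input consumed and the stack is empty.

Accept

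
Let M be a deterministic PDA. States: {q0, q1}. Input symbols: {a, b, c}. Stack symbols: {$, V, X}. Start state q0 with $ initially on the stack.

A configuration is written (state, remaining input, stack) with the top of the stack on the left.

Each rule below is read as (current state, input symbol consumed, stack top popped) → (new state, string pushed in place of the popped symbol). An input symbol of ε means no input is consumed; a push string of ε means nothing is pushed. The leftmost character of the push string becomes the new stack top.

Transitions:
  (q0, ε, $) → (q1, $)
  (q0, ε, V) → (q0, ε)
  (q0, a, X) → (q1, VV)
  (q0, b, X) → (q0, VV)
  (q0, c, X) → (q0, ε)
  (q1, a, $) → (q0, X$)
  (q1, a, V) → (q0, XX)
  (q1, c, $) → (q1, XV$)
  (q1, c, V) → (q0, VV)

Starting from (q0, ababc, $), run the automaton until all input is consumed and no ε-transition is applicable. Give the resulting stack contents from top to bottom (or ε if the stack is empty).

(q0, ababc, $) ⊢ (q1, ababc, $) ⊢ (q0, babc, X$) ⊢ (q0, abc, VV$) ⊢ (q0, abc, V$) ⊢ (q0, abc, $) ⊢ (q1, abc, $) ⊢ (q0, bc, X$) ⊢ (q0, c, VV$) ⊢ (q0, c, V$) ⊢ (q0, c, $) ⊢ (q1, c, $) ⊢ (q1, ε, XV$)
All input consumed in state q1 with stack XV$.

XV$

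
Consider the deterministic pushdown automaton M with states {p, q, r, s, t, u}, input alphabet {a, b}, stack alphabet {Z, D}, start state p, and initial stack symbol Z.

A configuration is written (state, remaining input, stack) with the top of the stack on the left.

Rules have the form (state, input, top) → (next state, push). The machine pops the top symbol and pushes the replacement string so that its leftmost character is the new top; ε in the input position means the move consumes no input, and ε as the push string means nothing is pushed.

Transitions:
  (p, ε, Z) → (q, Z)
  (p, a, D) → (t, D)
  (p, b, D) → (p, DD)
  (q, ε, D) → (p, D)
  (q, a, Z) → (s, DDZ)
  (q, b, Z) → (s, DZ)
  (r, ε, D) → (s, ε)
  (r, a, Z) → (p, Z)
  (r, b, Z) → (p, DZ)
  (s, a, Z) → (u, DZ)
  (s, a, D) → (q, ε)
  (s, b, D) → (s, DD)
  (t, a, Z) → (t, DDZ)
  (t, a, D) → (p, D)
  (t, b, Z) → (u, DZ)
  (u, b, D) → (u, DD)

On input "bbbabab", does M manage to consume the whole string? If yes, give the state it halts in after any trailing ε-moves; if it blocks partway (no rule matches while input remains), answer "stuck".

stuck

(p, bbbabab, Z) ⊢ (q, bbbabab, Z) ⊢ (s, bbabab, DZ) ⊢ (s, babab, DDZ) ⊢ (s, abab, DDDZ) ⊢ (q, bab, DDZ) ⊢ (p, bab, DDZ) ⊢ (p, ab, DDDZ) ⊢ (t, b, DDDZ)
No transition for (t, b, top D); M blocks with input b remaining.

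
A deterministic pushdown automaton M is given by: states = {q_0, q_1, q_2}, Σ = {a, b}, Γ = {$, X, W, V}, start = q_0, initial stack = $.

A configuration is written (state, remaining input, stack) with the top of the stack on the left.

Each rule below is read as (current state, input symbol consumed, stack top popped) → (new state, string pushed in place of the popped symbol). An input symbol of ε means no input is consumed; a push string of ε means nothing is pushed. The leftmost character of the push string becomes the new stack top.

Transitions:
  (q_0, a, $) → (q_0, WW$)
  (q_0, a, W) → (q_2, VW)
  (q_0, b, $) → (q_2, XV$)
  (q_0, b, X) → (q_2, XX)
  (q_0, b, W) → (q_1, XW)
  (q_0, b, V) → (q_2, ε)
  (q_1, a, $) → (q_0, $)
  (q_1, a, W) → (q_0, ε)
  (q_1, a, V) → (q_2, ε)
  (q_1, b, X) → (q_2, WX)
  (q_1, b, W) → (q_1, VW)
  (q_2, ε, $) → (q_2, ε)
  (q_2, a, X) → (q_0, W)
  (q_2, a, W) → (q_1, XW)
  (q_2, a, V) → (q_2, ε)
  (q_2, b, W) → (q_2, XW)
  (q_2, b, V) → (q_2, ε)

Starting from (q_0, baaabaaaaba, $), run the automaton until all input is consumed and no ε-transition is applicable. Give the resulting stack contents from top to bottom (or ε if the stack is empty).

XWXWWV$

(q_0, baaabaaaaba, $)
  read b, top $: go to q_2, push XV$ → (q_2, aaabaaaaba, XV$)
  read a, top X: go to q_0, push W → (q_0, aabaaaaba, WV$)
  read a, top W: go to q_2, push VW → (q_2, abaaaaba, VWV$)
  read a, top V: go to q_2, push ε → (q_2, baaaaba, WV$)
  read b, top W: go to q_2, push XW → (q_2, aaaaba, XWV$)
  read a, top X: go to q_0, push W → (q_0, aaaba, WWV$)
  read a, top W: go to q_2, push VW → (q_2, aaba, VWWV$)
  read a, top V: go to q_2, push ε → (q_2, aba, WWV$)
  read a, top W: go to q_1, push XW → (q_1, ba, XWWV$)
  read b, top X: go to q_2, push WX → (q_2, a, WXWWV$)
  read a, top W: go to q_1, push XW → (q_1, ε, XWXWWV$)
All input consumed in state q_1 with stack XWXWWV$.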